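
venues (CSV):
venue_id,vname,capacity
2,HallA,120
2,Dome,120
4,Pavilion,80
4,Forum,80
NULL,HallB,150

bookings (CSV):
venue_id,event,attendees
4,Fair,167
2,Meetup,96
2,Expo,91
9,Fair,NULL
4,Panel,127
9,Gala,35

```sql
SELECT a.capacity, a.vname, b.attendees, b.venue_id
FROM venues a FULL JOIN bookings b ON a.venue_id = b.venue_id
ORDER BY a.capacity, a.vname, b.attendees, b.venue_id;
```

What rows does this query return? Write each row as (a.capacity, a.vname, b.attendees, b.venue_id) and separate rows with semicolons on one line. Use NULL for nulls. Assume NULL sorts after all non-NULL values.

FULL OUTER JOIN keeps every row from both sides; unmatched rows get NULL for the other side's columns.
Matching on a.venue_id = b.venue_id. A NULL in a compared column never satisfies the condition.
- a (venue_id=2) pairs with 2 row(s) of b.
- a (venue_id=2) pairs with 2 row(s) of b.
- a (venue_id=4) pairs with 2 row(s) of b.
- a (venue_id=4) pairs with 2 row(s) of b.
- a (venue_id=NULL) has no partner → padded with NULL.
- 2 b row(s) had no a match → kept, a columns NULL.

(80, Forum, 127, 4); (80, Forum, 167, 4); (80, Pavilion, 127, 4); (80, Pavilion, 167, 4); (120, Dome, 91, 2); (120, Dome, 96, 2); (120, HallA, 91, 2); (120, HallA, 96, 2); (150, HallB, NULL, NULL); (NULL, NULL, 35, 9); (NULL, NULL, NULL, 9)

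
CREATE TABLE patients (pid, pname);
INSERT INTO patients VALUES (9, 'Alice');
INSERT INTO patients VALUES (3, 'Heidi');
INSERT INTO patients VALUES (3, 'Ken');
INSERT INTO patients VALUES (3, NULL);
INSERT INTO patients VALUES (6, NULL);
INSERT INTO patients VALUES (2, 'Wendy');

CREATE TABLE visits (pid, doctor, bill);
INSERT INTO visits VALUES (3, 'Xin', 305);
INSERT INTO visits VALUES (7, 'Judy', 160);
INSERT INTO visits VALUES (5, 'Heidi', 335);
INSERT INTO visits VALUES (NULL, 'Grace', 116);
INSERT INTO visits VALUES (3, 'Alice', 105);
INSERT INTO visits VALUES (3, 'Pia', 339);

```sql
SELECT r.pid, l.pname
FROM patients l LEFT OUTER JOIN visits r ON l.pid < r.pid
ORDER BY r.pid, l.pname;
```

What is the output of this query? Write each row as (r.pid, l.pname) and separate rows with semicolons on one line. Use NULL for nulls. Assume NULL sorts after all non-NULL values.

(3, Wendy); (3, Wendy); (3, Wendy); (5, Heidi); (5, Ken); (5, Wendy); (5, NULL); (7, Heidi); (7, Ken); (7, Wendy); (7, NULL); (7, NULL); (NULL, Alice)

LEFT JOIN keeps every row from `patients`; unmatched rows get NULL for `visits`'s columns.
Matching on l.pid < r.pid. A NULL in a compared column never satisfies the condition.
Matched pairs: 12; unmatched l rows kept: 1.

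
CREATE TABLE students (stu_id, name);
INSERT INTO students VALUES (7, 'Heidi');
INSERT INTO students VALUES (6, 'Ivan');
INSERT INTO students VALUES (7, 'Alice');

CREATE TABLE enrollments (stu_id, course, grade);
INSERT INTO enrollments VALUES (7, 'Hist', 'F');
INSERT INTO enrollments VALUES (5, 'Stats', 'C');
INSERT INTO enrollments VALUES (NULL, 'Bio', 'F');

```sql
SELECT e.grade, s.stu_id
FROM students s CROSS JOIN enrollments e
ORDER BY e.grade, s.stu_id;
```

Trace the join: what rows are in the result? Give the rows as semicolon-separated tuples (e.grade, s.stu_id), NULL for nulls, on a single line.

(C, 6); (C, 7); (C, 7); (F, 6); (F, 6); (F, 7); (F, 7); (F, 7); (F, 7)

CROSS JOIN pairs every row of `students` with every row of `enrollments`: 3 × 3 = 9 rows.
After projecting and ordering:
e.grade | s.stu_id
C | 6
C | 7
C | 7
F | 6
F | 6
F | 7
F | 7
F | 7
F | 7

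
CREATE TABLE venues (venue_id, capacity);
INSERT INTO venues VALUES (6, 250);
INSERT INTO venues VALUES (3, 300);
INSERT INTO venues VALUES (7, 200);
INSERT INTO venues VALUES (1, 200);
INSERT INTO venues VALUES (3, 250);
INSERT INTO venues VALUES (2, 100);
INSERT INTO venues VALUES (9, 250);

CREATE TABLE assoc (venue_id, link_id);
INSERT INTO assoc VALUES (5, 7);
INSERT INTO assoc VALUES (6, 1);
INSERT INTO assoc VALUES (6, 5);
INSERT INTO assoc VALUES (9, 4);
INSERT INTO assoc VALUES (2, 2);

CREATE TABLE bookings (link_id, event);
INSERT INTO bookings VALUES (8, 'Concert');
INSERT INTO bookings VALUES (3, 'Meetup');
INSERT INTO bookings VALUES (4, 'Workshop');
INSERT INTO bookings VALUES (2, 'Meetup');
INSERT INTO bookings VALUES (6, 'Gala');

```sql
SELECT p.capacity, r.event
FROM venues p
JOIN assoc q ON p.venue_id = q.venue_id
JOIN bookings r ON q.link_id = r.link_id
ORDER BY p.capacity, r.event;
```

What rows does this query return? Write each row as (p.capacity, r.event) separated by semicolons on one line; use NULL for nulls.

Joins associate left-to-right: venues INNER JOIN assoc on venue_id gives 4 intermediate row(s).
Then INNER JOIN `bookings r` on link_id: keep only rows whose q.link_id appears in r.

(100, Meetup); (250, Workshop)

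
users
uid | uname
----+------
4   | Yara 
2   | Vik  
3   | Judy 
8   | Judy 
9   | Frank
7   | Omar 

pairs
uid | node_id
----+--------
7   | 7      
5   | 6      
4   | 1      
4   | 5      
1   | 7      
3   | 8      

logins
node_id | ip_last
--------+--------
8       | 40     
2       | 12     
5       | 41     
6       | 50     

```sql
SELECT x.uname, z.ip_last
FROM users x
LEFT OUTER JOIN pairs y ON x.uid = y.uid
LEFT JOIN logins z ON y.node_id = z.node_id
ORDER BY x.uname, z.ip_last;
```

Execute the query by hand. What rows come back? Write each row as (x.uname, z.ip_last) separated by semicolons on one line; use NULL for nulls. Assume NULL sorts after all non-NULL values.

Step 1 — x LEFT JOIN y on uid → 7 row(s).
Then LEFT JOIN `logins z` on node_id: each of those 7 rows is kept; rows whose y.node_id has no match in z get NULL for z's columns.

(Frank, NULL); (Judy, 40); (Judy, NULL); (Omar, NULL); (Vik, NULL); (Yara, 41); (Yara, NULL)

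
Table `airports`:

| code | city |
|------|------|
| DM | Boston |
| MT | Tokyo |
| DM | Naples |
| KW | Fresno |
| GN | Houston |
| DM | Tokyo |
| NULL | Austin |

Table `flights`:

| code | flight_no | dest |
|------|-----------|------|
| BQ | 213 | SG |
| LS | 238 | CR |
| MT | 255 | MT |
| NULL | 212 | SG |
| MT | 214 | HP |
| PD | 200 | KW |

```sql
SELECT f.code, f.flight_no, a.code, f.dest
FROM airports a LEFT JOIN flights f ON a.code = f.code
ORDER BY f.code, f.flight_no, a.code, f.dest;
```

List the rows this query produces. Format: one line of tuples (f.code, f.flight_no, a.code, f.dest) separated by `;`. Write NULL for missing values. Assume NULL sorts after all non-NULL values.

LEFT JOIN keeps every row from `airports`; unmatched rows get NULL for `flights`'s columns.
Matching on a.code = f.code. A NULL in a compared column never satisfies the condition.
- a (code=DM) has no partner → padded with NULL.
- a (code=MT) pairs with 2 row(s) of f.
- a (code=DM) has no partner → padded with NULL.
- a (code=KW) has no partner → padded with NULL.
- a (code=GN) has no partner → padded with NULL.
- a (code=DM) has no partner → padded with NULL.
- a (code=NULL) has no partner → padded with NULL.
After projecting and ordering:
f.code | f.flight_no | a.code | f.dest
MT | 214 | MT | HP
MT | 255 | MT | MT
NULL | NULL | DM | NULL
NULL | NULL | DM | NULL
NULL | NULL | DM | NULL
NULL | NULL | GN | NULL
NULL | NULL | KW | NULL
NULL | NULL | NULL | NULL

(MT, 214, MT, HP); (MT, 255, MT, MT); (NULL, NULL, DM, NULL); (NULL, NULL, DM, NULL); (NULL, NULL, DM, NULL); (NULL, NULL, GN, NULL); (NULL, NULL, KW, NULL); (NULL, NULL, NULL, NULL)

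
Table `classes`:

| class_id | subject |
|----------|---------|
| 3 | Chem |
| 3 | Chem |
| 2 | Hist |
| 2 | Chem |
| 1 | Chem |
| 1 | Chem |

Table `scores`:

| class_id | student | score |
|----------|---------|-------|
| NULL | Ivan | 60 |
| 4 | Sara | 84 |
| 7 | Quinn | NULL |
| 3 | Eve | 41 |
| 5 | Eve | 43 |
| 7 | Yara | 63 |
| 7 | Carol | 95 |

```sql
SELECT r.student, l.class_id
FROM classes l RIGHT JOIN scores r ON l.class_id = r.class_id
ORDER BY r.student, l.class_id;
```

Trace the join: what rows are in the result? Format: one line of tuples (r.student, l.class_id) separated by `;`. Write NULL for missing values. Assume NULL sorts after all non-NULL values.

(Carol, NULL); (Eve, 3); (Eve, 3); (Eve, NULL); (Ivan, NULL); (Quinn, NULL); (Sara, NULL); (Yara, NULL)

RIGHT JOIN keeps every row from `scores`; unmatched rows get NULL for `classes`'s columns.
Matching on l.class_id = r.class_id. A NULL in a compared column never satisfies the condition.
Matched pairs: 2; unmatched r rows kept: 6.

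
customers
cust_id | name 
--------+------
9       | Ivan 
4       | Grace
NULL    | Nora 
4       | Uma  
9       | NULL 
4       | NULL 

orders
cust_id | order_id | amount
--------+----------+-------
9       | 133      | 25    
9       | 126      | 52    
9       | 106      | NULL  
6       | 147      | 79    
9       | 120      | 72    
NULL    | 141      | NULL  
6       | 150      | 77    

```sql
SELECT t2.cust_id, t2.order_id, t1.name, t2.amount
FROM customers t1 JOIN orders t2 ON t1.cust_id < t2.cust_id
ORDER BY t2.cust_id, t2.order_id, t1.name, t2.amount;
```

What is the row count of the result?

18

INNER JOIN keeps only pairs where the ON condition holds.
Matching on t1.cust_id < t2.cust_id. A NULL in a compared column never satisfies the condition.
Matched pairs: 18.
Total: 18 rows.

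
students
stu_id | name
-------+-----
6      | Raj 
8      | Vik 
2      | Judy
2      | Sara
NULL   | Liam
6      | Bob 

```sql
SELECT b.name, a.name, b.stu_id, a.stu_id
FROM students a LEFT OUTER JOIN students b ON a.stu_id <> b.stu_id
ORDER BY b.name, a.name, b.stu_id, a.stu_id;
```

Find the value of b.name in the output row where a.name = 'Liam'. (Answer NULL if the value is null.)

LEFT JOIN keeps every row from `students a`; unmatched rows get NULL for `students b`'s columns.
Matching on a.stu_id <> b.stu_id. A NULL in a compared column never satisfies the condition.
- a[0] stu_id=6 → 3 match(es) in b → 3 row(s).
- a[1] stu_id=8 → 4 match(es) in b → 4 row(s).
- a[2] stu_id=2 → 3 match(es) in b → 3 row(s).
- a[3] stu_id=2 → 3 match(es) in b → 3 row(s).
- a[4] stu_id=NULL → no match; kept with NULLs on the b side.
- a[5] stu_id=6 → 3 match(es) in b → 3 row(s).

NULL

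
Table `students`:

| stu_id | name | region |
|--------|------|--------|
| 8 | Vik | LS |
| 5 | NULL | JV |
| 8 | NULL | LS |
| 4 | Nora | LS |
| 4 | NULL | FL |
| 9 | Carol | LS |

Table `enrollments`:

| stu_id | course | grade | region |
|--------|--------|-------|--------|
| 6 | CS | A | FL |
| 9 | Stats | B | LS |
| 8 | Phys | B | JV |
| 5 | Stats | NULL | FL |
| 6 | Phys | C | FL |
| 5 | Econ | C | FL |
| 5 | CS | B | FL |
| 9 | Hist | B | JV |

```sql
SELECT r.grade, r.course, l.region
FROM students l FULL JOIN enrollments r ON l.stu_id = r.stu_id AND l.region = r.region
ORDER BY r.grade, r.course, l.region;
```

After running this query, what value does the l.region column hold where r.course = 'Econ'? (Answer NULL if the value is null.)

FULL OUTER JOIN keeps every row from both sides; unmatched rows get NULL for the other side's columns.
Matching on l.stu_id = r.stu_id AND l.region = r.region.
Matched pairs: 1; unmatched l rows kept: 5; unmatched r rows kept: 7.

NULL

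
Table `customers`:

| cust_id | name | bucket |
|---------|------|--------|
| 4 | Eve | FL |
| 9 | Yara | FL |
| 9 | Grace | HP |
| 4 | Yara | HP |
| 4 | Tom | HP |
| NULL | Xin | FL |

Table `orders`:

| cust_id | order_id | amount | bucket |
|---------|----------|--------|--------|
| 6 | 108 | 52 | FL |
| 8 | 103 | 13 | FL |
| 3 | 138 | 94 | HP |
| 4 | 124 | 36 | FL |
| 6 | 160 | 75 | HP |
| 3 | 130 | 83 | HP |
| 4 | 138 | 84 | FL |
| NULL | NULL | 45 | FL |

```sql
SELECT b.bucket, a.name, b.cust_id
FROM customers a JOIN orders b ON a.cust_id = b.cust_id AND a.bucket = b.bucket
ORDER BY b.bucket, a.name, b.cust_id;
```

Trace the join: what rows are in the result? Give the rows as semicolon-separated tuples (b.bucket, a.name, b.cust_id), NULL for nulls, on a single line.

(FL, Eve, 4); (FL, Eve, 4)

INNER JOIN keeps only pairs where the ON condition holds.
Matching on a.cust_id = b.cust_id AND a.bucket = b.bucket. A NULL in a compared column never satisfies the condition.
- a[0] cust_id=4, bucket=FL → 2 match(es) in b → 2 row(s).
- a[1] cust_id=9, bucket=FL → no match; dropped.
- a[2] cust_id=9, bucket=HP → no match; dropped.
- a[3] cust_id=4, bucket=HP → no match; dropped.
- a[4] cust_id=4, bucket=HP → no match; dropped.
- a[5] cust_id=NULL, bucket=FL → no match; dropped.
After projecting and ordering:
b.bucket | a.name | b.cust_id
FL | Eve | 4
FL | Eve | 4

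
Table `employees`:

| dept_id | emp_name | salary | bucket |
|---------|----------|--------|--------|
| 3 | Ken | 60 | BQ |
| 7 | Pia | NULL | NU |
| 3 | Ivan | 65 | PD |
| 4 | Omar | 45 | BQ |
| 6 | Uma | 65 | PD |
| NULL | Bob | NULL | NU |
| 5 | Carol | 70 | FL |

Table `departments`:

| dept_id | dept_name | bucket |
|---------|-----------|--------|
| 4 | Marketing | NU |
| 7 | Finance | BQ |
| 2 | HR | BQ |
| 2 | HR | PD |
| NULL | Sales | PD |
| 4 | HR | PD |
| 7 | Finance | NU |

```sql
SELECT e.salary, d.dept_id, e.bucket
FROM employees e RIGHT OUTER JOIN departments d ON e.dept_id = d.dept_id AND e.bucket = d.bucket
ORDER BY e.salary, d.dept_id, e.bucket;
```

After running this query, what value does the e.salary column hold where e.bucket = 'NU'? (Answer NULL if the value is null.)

RIGHT JOIN keeps every row from `departments`; unmatched rows get NULL for `employees`'s columns.
Matching on e.dept_id = d.dept_id AND e.bucket = d.bucket. A NULL in a compared column never satisfies the condition.
- e[0] dept_id=3, bucket=BQ → no match.
- e[1] dept_id=7, bucket=NU → 1 match(es) in d → 1 row(s).
- e[2] dept_id=3, bucket=PD → no match.
- e[3] dept_id=4, bucket=BQ → no match.
- e[4] dept_id=6, bucket=PD → no match.
- e[5] dept_id=NULL, bucket=NU → no match.
- e[6] dept_id=5, bucket=FL → no match.
- 6 row(s) from d found no e partner → padded with NULL.

NULL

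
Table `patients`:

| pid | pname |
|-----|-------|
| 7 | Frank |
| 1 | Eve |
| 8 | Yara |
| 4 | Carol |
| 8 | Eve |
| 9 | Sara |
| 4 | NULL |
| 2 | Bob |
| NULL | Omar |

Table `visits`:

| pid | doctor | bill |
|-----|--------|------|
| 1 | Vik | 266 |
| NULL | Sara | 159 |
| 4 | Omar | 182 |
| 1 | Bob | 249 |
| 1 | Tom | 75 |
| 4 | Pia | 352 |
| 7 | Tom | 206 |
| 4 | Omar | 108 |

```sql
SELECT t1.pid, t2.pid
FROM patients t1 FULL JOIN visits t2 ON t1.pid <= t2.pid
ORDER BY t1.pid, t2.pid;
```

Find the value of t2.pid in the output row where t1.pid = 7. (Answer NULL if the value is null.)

FULL OUTER JOIN keeps every row from both sides; unmatched rows get NULL for the other side's columns.
Matching on t1.pid <= t2.pid. A NULL in a compared column never satisfies the condition.
Matched pairs: 20; unmatched t1 rows kept: 4; unmatched t2 rows kept: 1.

7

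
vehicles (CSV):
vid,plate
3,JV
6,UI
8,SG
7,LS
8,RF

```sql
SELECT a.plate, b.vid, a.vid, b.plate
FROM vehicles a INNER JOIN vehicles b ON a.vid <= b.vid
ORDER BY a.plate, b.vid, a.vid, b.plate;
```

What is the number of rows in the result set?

16

INNER JOIN keeps only pairs where the ON condition holds.
Matching on a.vid <= b.vid.
- a (vid=3) pairs with 5 row(s) of b.
- a (vid=6) pairs with 4 row(s) of b.
- a (vid=8) pairs with 2 row(s) of b.
- a (vid=7) pairs with 3 row(s) of b.
- a (vid=8) pairs with 2 row(s) of b.
Total: 16 rows.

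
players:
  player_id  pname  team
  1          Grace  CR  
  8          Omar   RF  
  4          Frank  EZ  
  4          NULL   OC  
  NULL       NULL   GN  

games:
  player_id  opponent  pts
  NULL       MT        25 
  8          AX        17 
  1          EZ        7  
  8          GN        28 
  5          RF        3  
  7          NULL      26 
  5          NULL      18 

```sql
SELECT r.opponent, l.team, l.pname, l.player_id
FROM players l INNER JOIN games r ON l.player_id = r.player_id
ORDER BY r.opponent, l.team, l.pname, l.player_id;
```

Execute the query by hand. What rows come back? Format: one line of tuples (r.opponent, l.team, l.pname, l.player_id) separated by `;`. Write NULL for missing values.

INNER JOIN keeps only pairs where the ON condition holds.
Matching on l.player_id = r.player_id. A NULL in a compared column never satisfies the condition.
Matched pairs: 3.

(AX, RF, Omar, 8); (EZ, CR, Grace, 1); (GN, RF, Omar, 8)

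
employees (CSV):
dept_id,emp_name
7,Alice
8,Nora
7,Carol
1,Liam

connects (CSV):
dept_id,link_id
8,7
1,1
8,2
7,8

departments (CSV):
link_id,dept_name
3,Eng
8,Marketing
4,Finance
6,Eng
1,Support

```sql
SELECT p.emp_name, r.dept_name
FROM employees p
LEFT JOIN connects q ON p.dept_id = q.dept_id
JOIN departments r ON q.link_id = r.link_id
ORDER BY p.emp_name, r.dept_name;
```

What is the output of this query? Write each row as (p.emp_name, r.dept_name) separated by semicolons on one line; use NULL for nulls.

Joins associate left-to-right: employees LEFT JOIN connects on dept_id gives 5 intermediate row(s).
Then INNER JOIN `departments r` on link_id: keep only rows whose q.link_id appears in r.

(Alice, Marketing); (Carol, Marketing); (Liam, Support)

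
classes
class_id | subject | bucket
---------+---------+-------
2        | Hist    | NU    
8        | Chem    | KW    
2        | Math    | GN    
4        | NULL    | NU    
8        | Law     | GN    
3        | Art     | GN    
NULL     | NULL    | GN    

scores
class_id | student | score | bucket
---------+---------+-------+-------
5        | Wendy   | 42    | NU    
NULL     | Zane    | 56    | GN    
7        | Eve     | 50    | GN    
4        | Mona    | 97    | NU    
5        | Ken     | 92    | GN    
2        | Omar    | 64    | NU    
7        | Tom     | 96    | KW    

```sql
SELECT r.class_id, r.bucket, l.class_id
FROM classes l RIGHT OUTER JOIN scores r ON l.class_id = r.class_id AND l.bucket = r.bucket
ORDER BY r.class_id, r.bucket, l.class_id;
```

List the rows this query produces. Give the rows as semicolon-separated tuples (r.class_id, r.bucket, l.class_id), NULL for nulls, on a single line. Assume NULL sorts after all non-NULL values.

RIGHT JOIN keeps every row from `scores`; unmatched rows get NULL for `classes`'s columns.
Matching on l.class_id = r.class_id AND l.bucket = r.bucket. A NULL in a compared column never satisfies the condition.
- class_id=2, bucket=NU: 1 matching r row(s), so 1 row(s) emitted.
- class_id=8, bucket=KW: no matching r row.
- class_id=2, bucket=GN: no matching r row.
- class_id=4, bucket=NU: 1 matching r row(s), so 1 row(s) emitted.
- class_id=8, bucket=GN: no matching r row.
- class_id=3, bucket=GN: no matching r row.
- class_id=NULL, bucket=GN: no matching r row.
- 5 r row(s) had no l match → kept, l columns NULL.
After projecting and ordering:
r.class_id | r.bucket | l.class_id
2 | NU | 2
4 | NU | 4
5 | GN | NULL
5 | NU | NULL
7 | GN | NULL
7 | KW | NULL
NULL | GN | NULL

(2, NU, 2); (4, NU, 4); (5, GN, NULL); (5, NU, NULL); (7, GN, NULL); (7, KW, NULL); (NULL, GN, NULL)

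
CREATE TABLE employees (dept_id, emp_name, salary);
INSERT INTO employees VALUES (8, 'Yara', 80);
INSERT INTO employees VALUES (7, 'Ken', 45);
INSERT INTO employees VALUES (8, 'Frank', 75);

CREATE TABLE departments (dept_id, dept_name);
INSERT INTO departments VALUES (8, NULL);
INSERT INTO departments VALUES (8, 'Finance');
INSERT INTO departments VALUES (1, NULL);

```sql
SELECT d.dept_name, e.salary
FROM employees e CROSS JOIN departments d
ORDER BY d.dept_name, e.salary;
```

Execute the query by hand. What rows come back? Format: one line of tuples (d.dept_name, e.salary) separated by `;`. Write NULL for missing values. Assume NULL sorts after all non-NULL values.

(Finance, 45); (Finance, 75); (Finance, 80); (NULL, 45); (NULL, 45); (NULL, 75); (NULL, 75); (NULL, 80); (NULL, 80)

CROSS JOIN pairs every row of `employees` with every row of `departments`: 3 × 3 = 9 rows.
After projecting and ordering:
d.dept_name | e.salary
Finance | 45
Finance | 75
Finance | 80
NULL | 45
NULL | 45
NULL | 75
NULL | 75
NULL | 80
NULL | 80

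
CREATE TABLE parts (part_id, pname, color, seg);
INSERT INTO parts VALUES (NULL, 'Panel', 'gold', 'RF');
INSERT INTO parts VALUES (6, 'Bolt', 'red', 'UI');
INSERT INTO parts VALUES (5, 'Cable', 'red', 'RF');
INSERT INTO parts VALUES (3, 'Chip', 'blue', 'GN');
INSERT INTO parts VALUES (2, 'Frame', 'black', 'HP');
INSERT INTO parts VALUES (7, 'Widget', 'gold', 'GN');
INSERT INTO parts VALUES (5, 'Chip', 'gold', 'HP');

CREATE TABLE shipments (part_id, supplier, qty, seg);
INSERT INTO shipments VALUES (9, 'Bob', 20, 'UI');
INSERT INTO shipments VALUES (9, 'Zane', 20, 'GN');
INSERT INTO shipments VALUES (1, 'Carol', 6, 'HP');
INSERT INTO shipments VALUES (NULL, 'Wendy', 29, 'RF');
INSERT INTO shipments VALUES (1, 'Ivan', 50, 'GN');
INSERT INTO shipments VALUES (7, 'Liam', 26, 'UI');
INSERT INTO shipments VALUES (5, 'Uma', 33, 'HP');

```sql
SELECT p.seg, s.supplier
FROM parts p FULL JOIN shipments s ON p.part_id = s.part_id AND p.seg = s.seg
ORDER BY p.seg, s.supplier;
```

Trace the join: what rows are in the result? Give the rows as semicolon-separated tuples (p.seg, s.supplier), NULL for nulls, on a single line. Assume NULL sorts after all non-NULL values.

FULL OUTER JOIN keeps every row from both sides; unmatched rows get NULL for the other side's columns.
Matching on p.part_id = s.part_id AND p.seg = s.seg. A NULL in a compared column never satisfies the condition.
- p[0] part_id=NULL, seg=RF → no match; kept with NULLs on the s side.
- p[1] part_id=6, seg=UI → no match; kept with NULLs on the s side.
- p[2] part_id=5, seg=RF → no match; kept with NULLs on the s side.
- p[3] part_id=3, seg=GN → no match; kept with NULLs on the s side.
- p[4] part_id=2, seg=HP → no match; kept with NULLs on the s side.
- p[5] part_id=7, seg=GN → no match; kept with NULLs on the s side.
- p[6] part_id=5, seg=HP → 1 match(es) in s → 1 row(s).
- 6 row(s) from s found no p partner → padded with NULL.

(GN, NULL); (GN, NULL); (HP, Uma); (HP, NULL); (RF, NULL); (RF, NULL); (UI, NULL); (NULL, Bob); (NULL, Carol); (NULL, Ivan); (NULL, Liam); (NULL, Wendy); (NULL, Zane)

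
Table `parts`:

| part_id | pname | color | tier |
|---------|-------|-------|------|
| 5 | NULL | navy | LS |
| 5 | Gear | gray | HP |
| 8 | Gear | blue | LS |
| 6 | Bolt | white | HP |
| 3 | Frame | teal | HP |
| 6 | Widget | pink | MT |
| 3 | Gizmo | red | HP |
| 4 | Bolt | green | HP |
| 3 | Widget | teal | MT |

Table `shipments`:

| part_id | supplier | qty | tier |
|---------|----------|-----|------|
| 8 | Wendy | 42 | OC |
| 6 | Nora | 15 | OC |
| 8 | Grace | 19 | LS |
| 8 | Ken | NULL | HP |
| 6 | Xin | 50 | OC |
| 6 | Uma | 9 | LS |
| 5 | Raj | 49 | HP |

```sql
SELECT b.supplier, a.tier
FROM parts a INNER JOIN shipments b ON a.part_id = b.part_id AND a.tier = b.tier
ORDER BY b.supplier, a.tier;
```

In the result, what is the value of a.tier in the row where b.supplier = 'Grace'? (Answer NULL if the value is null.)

LS

INNER JOIN keeps only pairs where the ON condition holds.
Matching on a.part_id = b.part_id AND a.tier = b.tier.
- a row (part_id=5, tier=LS): no match → dropped.
- a row (part_id=5, tier=HP): matches 1 b row(s) → 1 output row(s).
- a row (part_id=8, tier=LS): matches 1 b row(s) → 1 output row(s).
- a row (part_id=6, tier=HP): no match → dropped.
- a row (part_id=3, tier=HP): no match → dropped.
- a row (part_id=6, tier=MT): no match → dropped.
- a row (part_id=3, tier=HP): no match → dropped.
- a row (part_id=4, tier=HP): no match → dropped.
- a row (part_id=3, tier=MT): no match → dropped.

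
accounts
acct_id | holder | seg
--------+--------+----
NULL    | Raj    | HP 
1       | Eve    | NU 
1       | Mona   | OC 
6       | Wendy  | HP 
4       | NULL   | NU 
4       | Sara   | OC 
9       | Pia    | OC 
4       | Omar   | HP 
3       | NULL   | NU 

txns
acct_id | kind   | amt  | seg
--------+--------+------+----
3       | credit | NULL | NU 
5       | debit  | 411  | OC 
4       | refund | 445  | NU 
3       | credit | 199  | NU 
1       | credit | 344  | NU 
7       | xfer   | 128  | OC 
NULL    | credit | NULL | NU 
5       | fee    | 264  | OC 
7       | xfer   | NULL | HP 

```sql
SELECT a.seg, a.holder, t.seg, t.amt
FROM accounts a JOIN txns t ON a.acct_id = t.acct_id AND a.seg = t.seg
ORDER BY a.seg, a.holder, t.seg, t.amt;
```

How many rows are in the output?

4

INNER JOIN keeps only pairs where the ON condition holds.
Matching on a.acct_id = t.acct_id AND a.seg = t.seg. A NULL in a compared column never satisfies the condition.
- a row (acct_id=NULL, seg=HP): no match → dropped.
- a row (acct_id=1, seg=NU): matches 1 t row(s) → 1 output row(s).
- a row (acct_id=1, seg=OC): no match → dropped.
- a row (acct_id=6, seg=HP): no match → dropped.
- a row (acct_id=4, seg=NU): matches 1 t row(s) → 1 output row(s).
- a row (acct_id=4, seg=OC): no match → dropped.
- a row (acct_id=9, seg=OC): no match → dropped.
- a row (acct_id=4, seg=HP): no match → dropped.
- a row (acct_id=3, seg=NU): matches 2 t row(s) → 2 output row(s).
Total: 4 rows.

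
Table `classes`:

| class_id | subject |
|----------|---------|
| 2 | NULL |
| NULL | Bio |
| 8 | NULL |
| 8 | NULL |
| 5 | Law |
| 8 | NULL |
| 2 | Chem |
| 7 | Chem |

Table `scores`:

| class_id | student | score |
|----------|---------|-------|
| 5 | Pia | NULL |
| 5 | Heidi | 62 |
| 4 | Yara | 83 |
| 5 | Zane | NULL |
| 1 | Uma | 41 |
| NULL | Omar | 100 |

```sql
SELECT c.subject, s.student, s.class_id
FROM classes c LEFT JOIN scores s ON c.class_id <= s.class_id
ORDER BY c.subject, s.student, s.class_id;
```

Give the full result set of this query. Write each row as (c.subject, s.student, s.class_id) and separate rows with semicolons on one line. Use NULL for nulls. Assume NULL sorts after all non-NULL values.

LEFT JOIN keeps every row from `classes`; unmatched rows get NULL for `scores`'s columns.
Matching on c.class_id <= s.class_id. A NULL in a compared column never satisfies the condition.
Matched pairs: 11; unmatched c rows kept: 5.

(Bio, NULL, NULL); (Chem, Heidi, 5); (Chem, Pia, 5); (Chem, Yara, 4); (Chem, Zane, 5); (Chem, NULL, NULL); (Law, Heidi, 5); (Law, Pia, 5); (Law, Zane, 5); (NULL, Heidi, 5); (NULL, Pia, 5); (NULL, Yara, 4); (NULL, Zane, 5); (NULL, NULL, NULL); (NULL, NULL, NULL); (NULL, NULL, NULL)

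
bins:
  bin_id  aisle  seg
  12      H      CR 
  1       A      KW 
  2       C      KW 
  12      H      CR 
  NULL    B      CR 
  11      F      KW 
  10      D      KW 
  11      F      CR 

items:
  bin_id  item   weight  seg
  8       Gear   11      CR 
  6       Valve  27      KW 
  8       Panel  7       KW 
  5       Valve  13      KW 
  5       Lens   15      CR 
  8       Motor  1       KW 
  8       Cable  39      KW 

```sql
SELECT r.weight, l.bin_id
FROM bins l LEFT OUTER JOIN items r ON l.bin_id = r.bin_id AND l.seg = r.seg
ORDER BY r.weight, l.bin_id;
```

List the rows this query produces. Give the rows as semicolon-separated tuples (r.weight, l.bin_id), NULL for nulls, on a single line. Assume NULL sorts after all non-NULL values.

LEFT JOIN keeps every row from `bins`; unmatched rows get NULL for `items`'s columns.
Matching on l.bin_id = r.bin_id AND l.seg = r.seg. A NULL in a compared column never satisfies the condition.
- bin_id=12, seg=CR: no r row matches, row kept with r columns NULL.
- bin_id=1, seg=KW: no r row matches, row kept with r columns NULL.
- bin_id=2, seg=KW: no r row matches, row kept with r columns NULL.
- bin_id=12, seg=CR: no r row matches, row kept with r columns NULL.
- bin_id=NULL, seg=CR: no r row matches, row kept with r columns NULL.
- bin_id=11, seg=KW: no r row matches, row kept with r columns NULL.
- bin_id=10, seg=KW: no r row matches, row kept with r columns NULL.
- bin_id=11, seg=CR: no r row matches, row kept with r columns NULL.
After projecting and ordering:
r.weight | l.bin_id
NULL | 1
NULL | 2
NULL | 10
NULL | 11
NULL | 11
NULL | 12
NULL | 12
NULL | NULL

(NULL, 1); (NULL, 2); (NULL, 10); (NULL, 11); (NULL, 11); (NULL, 12); (NULL, 12); (NULL, NULL)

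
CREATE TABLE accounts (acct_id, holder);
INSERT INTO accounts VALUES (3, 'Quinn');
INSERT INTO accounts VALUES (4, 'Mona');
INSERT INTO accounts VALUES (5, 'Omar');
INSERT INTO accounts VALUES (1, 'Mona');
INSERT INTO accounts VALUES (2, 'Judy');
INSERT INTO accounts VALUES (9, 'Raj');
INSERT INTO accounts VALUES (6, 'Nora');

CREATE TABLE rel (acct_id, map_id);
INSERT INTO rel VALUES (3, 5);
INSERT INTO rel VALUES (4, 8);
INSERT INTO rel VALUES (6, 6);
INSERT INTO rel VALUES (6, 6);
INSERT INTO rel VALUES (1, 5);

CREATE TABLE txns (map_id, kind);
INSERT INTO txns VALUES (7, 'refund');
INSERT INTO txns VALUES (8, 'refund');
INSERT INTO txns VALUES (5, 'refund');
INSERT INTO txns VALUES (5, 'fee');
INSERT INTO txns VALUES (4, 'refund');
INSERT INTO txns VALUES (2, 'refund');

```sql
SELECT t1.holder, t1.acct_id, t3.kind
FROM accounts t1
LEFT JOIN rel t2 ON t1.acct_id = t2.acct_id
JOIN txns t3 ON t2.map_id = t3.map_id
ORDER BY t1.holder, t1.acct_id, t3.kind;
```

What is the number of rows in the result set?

5

Joins associate left-to-right: accounts LEFT JOIN rel on acct_id gives 8 intermediate row(s).
Then INNER JOIN `txns t3` on map_id: keep only rows whose t2.map_id appears in t3.
Result: 5 row(s).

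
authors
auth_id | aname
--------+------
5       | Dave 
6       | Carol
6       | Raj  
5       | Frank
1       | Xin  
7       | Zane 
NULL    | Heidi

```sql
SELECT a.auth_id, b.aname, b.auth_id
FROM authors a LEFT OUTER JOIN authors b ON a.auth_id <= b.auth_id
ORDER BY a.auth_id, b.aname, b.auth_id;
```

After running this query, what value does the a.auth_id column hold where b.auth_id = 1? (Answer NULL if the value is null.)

1

LEFT JOIN keeps every row from `authors a`; unmatched rows get NULL for `authors b`'s columns.
Matching on a.auth_id <= b.auth_id. A NULL in a compared column never satisfies the condition.
- auth_id=5: 5 matching b row(s), so 5 row(s) emitted.
- auth_id=6: 3 matching b row(s), so 3 row(s) emitted.
- auth_id=6: 3 matching b row(s), so 3 row(s) emitted.
- auth_id=5: 5 matching b row(s), so 5 row(s) emitted.
- auth_id=1: 6 matching b row(s), so 6 row(s) emitted.
- auth_id=7: 1 matching b row(s), so 1 row(s) emitted.
- auth_id=NULL: no b row matches, row kept with b columns NULL.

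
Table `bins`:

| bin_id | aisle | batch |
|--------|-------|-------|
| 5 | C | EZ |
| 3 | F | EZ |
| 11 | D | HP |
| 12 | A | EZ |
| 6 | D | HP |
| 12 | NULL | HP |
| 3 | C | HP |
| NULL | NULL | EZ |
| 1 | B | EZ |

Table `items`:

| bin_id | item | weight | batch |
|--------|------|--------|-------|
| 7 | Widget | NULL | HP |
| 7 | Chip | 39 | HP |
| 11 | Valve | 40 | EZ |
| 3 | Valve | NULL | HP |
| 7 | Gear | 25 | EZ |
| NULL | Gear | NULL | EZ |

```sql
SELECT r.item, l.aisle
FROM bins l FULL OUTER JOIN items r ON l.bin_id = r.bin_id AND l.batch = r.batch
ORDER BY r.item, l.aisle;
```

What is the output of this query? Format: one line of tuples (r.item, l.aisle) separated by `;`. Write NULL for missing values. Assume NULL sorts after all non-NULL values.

(Chip, NULL); (Gear, NULL); (Gear, NULL); (Valve, C); (Valve, NULL); (Widget, NULL); (NULL, A); (NULL, B); (NULL, C); (NULL, D); (NULL, D); (NULL, F); (NULL, NULL); (NULL, NULL)

FULL OUTER JOIN keeps every row from both sides; unmatched rows get NULL for the other side's columns.
Matching on l.bin_id = r.bin_id AND l.batch = r.batch. A NULL in a compared column never satisfies the condition.
- l[0] bin_id=5, batch=EZ → no match; kept with NULLs on the r side.
- l[1] bin_id=3, batch=EZ → no match; kept with NULLs on the r side.
- l[2] bin_id=11, batch=HP → no match; kept with NULLs on the r side.
- l[3] bin_id=12, batch=EZ → no match; kept with NULLs on the r side.
- l[4] bin_id=6, batch=HP → no match; kept with NULLs on the r side.
- l[5] bin_id=12, batch=HP → no match; kept with NULLs on the r side.
- l[6] bin_id=3, batch=HP → 1 match(es) in r → 1 row(s).
- l[7] bin_id=NULL, batch=EZ → no match; kept with NULLs on the r side.
- l[8] bin_id=1, batch=EZ → no match; kept with NULLs on the r side.
- 5 row(s) from r found no l partner → padded with NULL.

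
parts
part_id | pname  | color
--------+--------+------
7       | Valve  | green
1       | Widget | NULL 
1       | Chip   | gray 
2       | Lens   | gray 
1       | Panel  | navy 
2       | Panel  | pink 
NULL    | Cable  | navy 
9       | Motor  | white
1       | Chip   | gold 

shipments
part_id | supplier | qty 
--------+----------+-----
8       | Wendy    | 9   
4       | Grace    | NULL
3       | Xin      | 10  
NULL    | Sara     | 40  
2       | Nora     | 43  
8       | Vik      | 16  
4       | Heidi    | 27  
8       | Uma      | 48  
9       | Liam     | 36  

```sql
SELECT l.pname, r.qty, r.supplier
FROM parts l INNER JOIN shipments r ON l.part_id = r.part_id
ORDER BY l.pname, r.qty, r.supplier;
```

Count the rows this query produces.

3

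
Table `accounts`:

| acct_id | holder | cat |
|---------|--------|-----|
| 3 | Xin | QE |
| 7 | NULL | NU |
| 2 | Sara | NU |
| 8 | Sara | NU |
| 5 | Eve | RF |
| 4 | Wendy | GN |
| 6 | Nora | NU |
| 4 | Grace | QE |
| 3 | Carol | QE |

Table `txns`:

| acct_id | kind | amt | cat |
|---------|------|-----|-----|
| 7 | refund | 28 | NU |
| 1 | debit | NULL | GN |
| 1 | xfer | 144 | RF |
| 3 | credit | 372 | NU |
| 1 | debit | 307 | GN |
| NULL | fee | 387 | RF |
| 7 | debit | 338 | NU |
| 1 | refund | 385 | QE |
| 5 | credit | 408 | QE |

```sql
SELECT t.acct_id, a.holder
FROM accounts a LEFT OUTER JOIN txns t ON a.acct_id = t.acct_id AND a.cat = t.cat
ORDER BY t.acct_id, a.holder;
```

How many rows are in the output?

LEFT JOIN keeps every row from `accounts`; unmatched rows get NULL for `txns`'s columns.
Matching on a.acct_id = t.acct_id AND a.cat = t.cat. A NULL in a compared column never satisfies the condition.
- a (acct_id=3, cat=QE) has no partner → padded with NULL.
- a (acct_id=7, cat=NU) pairs with 2 row(s) of t.
- a (acct_id=2, cat=NU) has no partner → padded with NULL.
- a (acct_id=8, cat=NU) has no partner → padded with NULL.
- a (acct_id=5, cat=RF) has no partner → padded with NULL.
- a (acct_id=4, cat=GN) has no partner → padded with NULL.
- a (acct_id=6, cat=NU) has no partner → padded with NULL.
- a (acct_id=4, cat=QE) has no partner → padded with NULL.
- a (acct_id=3, cat=QE) has no partner → padded with NULL.
Total: 2 matched + 8 padded = 10 rows.

10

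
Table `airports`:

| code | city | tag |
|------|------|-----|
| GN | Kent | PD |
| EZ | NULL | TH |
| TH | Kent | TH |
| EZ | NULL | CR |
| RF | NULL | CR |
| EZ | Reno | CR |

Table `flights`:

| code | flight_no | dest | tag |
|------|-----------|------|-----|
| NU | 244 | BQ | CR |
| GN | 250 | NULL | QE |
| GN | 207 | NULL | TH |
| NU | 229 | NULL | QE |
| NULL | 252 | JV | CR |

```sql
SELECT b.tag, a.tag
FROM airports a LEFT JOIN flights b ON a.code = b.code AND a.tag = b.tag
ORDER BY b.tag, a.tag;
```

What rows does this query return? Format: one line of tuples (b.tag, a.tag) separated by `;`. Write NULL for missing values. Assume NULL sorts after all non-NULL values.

LEFT JOIN keeps every row from `airports`; unmatched rows get NULL for `flights`'s columns.
Matching on a.code = b.code AND a.tag = b.tag. A NULL in a compared column never satisfies the condition.
Matched pairs: 0; unmatched a rows kept: 6.

(NULL, CR); (NULL, CR); (NULL, CR); (NULL, PD); (NULL, TH); (NULL, TH)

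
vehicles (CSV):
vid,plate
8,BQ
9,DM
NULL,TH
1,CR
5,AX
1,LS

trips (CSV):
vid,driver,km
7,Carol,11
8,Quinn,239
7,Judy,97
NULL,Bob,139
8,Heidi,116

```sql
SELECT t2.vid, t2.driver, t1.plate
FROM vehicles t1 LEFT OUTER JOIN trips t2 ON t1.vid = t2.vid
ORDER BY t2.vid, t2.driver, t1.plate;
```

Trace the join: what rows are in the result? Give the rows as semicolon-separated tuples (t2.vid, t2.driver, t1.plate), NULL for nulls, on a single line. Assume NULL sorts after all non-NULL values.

(8, Heidi, BQ); (8, Quinn, BQ); (NULL, NULL, AX); (NULL, NULL, CR); (NULL, NULL, DM); (NULL, NULL, LS); (NULL, NULL, TH)

LEFT JOIN keeps every row from `vehicles`; unmatched rows get NULL for `trips`'s columns.
Matching on t1.vid = t2.vid. A NULL in a compared column never satisfies the condition.
- vid=8: 2 matching t2 row(s), so 2 row(s) emitted.
- vid=9: no t2 row matches, row kept with t2 columns NULL.
- vid=NULL: no t2 row matches, row kept with t2 columns NULL.
- vid=1: no t2 row matches, row kept with t2 columns NULL.
- vid=5: no t2 row matches, row kept with t2 columns NULL.
- vid=1: no t2 row matches, row kept with t2 columns NULL.
After projecting and ordering:
t2.vid | t2.driver | t1.plate
8 | Heidi | BQ
8 | Quinn | BQ
NULL | NULL | AX
NULL | NULL | CR
NULL | NULL | DM
NULL | NULL | LS
NULL | NULL | TH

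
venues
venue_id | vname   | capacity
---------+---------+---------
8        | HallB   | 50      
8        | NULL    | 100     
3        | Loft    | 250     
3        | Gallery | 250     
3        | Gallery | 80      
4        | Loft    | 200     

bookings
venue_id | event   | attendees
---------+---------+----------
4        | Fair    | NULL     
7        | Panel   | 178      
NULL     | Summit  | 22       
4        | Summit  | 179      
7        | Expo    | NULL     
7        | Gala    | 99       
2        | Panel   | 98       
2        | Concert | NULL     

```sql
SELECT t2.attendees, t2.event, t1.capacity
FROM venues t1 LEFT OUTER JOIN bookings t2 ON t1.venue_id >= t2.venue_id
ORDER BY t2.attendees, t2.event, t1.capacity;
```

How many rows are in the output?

24

LEFT JOIN keeps every row from `venues`; unmatched rows get NULL for `bookings`'s columns.
Matching on t1.venue_id >= t2.venue_id. A NULL in a compared column never satisfies the condition.
- t1 (venue_id=8) pairs with 7 row(s) of t2.
- t1 (venue_id=8) pairs with 7 row(s) of t2.
- t1 (venue_id=3) pairs with 2 row(s) of t2.
- t1 (venue_id=3) pairs with 2 row(s) of t2.
- t1 (venue_id=3) pairs with 2 row(s) of t2.
- t1 (venue_id=4) pairs with 4 row(s) of t2.
Total: 24 rows.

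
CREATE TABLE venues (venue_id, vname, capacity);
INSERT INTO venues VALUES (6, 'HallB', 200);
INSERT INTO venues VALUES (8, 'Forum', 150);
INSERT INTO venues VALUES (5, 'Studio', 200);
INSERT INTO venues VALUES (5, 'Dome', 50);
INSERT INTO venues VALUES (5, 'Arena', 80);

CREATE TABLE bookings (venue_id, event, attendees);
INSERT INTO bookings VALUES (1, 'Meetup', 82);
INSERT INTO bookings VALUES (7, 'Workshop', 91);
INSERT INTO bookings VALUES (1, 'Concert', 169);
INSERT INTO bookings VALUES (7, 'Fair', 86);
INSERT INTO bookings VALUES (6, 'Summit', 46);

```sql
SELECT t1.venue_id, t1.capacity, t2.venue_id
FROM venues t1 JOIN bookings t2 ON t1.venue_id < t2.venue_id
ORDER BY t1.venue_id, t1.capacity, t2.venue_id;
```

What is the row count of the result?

11

INNER JOIN keeps only pairs where the ON condition holds.
Matching on t1.venue_id < t2.venue_id.
- t1 row (venue_id=6): matches 2 t2 row(s) → 2 output row(s).
- t1 row (venue_id=8): no match → dropped.
- t1 row (venue_id=5): matches 3 t2 row(s) → 3 output row(s).
- t1 row (venue_id=5): matches 3 t2 row(s) → 3 output row(s).
- t1 row (venue_id=5): matches 3 t2 row(s) → 3 output row(s).
Total: 11 rows.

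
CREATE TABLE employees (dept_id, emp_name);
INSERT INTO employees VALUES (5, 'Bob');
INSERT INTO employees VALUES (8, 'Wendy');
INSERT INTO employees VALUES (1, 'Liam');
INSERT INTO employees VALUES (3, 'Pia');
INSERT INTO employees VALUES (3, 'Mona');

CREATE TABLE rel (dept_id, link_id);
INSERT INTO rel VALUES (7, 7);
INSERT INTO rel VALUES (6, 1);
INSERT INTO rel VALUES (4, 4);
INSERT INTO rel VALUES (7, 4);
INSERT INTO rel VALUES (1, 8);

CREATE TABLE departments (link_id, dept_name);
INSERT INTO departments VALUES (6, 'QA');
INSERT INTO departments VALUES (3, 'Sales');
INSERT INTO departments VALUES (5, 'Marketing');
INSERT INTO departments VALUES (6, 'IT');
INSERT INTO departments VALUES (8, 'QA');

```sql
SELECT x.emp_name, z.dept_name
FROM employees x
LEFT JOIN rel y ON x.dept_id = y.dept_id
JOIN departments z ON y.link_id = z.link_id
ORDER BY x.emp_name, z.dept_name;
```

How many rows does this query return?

Evaluate left to right. First `employees x LEFT JOIN rel y` on dept_id: 5 row(s).
Then INNER JOIN `departments z` on link_id: keep only rows whose y.link_id appears in z.
Result: 1 row(s).

1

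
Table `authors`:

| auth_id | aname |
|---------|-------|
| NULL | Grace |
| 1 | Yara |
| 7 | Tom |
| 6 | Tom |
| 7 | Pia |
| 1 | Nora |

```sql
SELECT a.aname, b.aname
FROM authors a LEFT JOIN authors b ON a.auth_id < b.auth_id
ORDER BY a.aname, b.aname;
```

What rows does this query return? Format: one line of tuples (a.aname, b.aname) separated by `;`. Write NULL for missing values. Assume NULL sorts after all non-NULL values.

(Grace, NULL); (Nora, Pia); (Nora, Tom); (Nora, Tom); (Pia, NULL); (Tom, Pia); (Tom, Tom); (Tom, NULL); (Yara, Pia); (Yara, Tom); (Yara, Tom)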